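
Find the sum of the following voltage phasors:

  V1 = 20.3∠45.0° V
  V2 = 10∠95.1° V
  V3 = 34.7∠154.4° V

Step 1 — Convert each phasor to rectangular form:
  V1 = 20.3·(cos(45.0°) + j·sin(45.0°)) = 14.35 + j14.35 V
  V2 = 10·(cos(95.1°) + j·sin(95.1°)) = -0.8889 + j9.96 V
  V3 = 34.7·(cos(154.4°) + j·sin(154.4°)) = -31.29 + j14.99 V
Step 2 — Sum components: V_total = -17.83 + j39.31 V.
Step 3 — Convert to polar: |V_total| = 43.16 V, ∠V_total = 114.4°.

V_total = 43.16∠114.4° V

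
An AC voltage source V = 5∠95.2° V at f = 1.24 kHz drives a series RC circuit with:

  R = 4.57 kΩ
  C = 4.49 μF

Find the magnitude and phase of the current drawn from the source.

Step 1 — Angular frequency: ω = 2π·f = 2π·1240 = 7791 rad/s.
Step 2 — Component impedances:
  R: Z = R = 4570 Ω
  C: Z = 1/(jωC) = -j/(ω·C) = 0 - j28.59 Ω
Step 3 — Series combination: Z_total = R + C = 4570 - j28.59 Ω = 4570∠-0.4° Ω.
Step 4 — Source phasor: V = 5∠95.2° V = -0.4532 + j4.979 V.
Step 5 — Ohm's law: I = V / Z_total = (-0.4532 + j4.979) / (4570 - j28.59) = -0.000106 + j0.001089 A.
Step 6 — Convert to polar: |I| = 0.001094 A, ∠I = 95.6°.

I = 0.001094∠95.6° A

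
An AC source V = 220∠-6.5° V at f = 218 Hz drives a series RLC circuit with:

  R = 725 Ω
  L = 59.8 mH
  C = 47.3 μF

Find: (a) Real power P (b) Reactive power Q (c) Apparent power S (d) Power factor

Step 1 — Angular frequency: ω = 2π·f = 2π·218 = 1370 rad/s.
Step 2 — Component impedances:
  R: Z = R = 725 Ω
  L: Z = jωL = j·1370·0.0598 = 0 + j81.91 Ω
  C: Z = 1/(jωC) = -j/(ω·C) = 0 - j15.43 Ω
Step 3 — Series combination: Z_total = R + L + C = 725 + j66.48 Ω = 728∠5.2° Ω.
Step 4 — Source phasor: V = 220∠-6.5° V = 218.6 - j24.9 V.
Step 5 — Current: I = V / Z = 0.2959 - j0.06148 A = 0.3022∠-11.7° A.
Step 6 — Complex power: S = V·I* = 66.2 + j6.07 VA.
Step 7 — Real power: P = Re(S) = 66.2 W.
Step 8 — Reactive power: Q = Im(S) = 6.07 VAR.
Step 9 — Apparent power: |S| = 66.48 VA.
Step 10 — Power factor: PF = P/|S| = 0.9958 (lagging).

(a) P = 66.2 W  (b) Q = 6.07 VAR  (c) S = 66.48 VA  (d) PF = 0.9958 (lagging)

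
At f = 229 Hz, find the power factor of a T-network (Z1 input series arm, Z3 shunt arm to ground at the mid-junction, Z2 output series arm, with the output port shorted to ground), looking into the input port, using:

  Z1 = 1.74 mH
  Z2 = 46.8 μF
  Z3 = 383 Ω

Step 1 — Angular frequency: ω = 2π·f = 2π·229 = 1439 rad/s.
Step 2 — Component impedances:
  Z1: Z = jωL = j·1439·0.00174 = 0 + j2.504 Ω
  Z2: Z = 1/(jωC) = -j/(ω·C) = 0 - j14.85 Ω
  Z3: Z = R = 383 Ω
Step 3 — With the output port shorted to ground, the output series arm Z2 runs from the junction to ground; the shunt arm Z3 also runs from the junction to ground. They appear in parallel: Z3 || Z2 = 0.5749 - j14.83 Ω.
Step 4 — Series with input arm Z1: Z_in = Z1 + (Z3 || Z2) = 0.5749 - j12.32 Ω = 12.34∠-87.3° Ω.
Step 5 — Power factor: PF = cos(φ) = Re(Z)/|Z| = 0.57495/12.338 = 0.0466.
Step 6 — Type: Im(Z) = -12.32 ⇒ leading (phase φ = -87.3°).

PF = 0.0466 (leading, φ = -87.3°)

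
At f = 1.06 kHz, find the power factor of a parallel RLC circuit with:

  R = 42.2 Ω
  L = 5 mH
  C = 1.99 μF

Step 1 — Angular frequency: ω = 2π·f = 2π·1060 = 6660 rad/s.
Step 2 — Component impedances:
  R: Z = R = 42.2 Ω
  L: Z = jωL = j·6660·0.005 = 0 + j33.3 Ω
  C: Z = 1/(jωC) = -j/(ω·C) = 0 - j75.45 Ω
Step 3 — Parallel combination: 1/Z_total = 1/R + 1/L + 1/C; Z_total = 28.11 + j19.9 Ω = 34.44∠35.3° Ω.
Step 4 — Power factor: PF = cos(φ) = Re(Z)/|Z| = 28.11/34.44 = 0.8162.
Step 5 — Type: Im(Z) = 19.9 ⇒ lagging (phase φ = 35.3°).

PF = 0.8162 (lagging, φ = 35.3°)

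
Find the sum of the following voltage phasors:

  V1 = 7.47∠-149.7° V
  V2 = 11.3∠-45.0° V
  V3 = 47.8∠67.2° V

Step 1 — Convert each phasor to rectangular form:
  V1 = 7.47·(cos(-149.7°) + j·sin(-149.7°)) = -6.45 - j3.769 V
  V2 = 11.3·(cos(-45.0°) + j·sin(-45.0°)) = 7.99 - j7.99 V
  V3 = 47.8·(cos(67.2°) + j·sin(67.2°)) = 18.52 + j44.07 V
Step 2 — Sum components: V_total = 20.06 + j32.31 V.
Step 3 — Convert to polar: |V_total| = 38.03 V, ∠V_total = 58.2°.

V_total = 38.03∠58.2° V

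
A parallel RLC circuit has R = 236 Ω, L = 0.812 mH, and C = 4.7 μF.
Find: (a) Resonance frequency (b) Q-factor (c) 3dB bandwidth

Step 1 — Resonance: ω₀ = 1/√(LC) = 1/√(0.000812·4.7e-06) = 1.619e+04 rad/s.
Step 2 — f₀ = ω₀/(2π) = 2576 Hz.
Step 3 — Parallel Q: Q = R/(ω₀L) = 236/(1.619e+04·0.000812) = 17.95.
Step 4 — Bandwidth: Δω = ω₀/Q = 901.6 rad/s; BW = Δω/(2π) = 143.5 Hz.

(a) f₀ = 2576 Hz  (b) Q = 17.95  (c) BW = 143.5 Hz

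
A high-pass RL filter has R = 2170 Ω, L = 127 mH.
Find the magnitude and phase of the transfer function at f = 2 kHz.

Step 1 — Angular frequency: ω = 2π·2000 = 1.257e+04 rad/s.
Step 2 — Transfer function: H(jω) = jωL/(R + jωL).
Step 3 — Numerator jωL = j·1596; denominator R + jωL = 2170 + j1596.
Step 4 — H = 0.351 + j0.4773.
Step 5 — Magnitude: |H| = 0.5925 (-4.5 dB); phase: φ = 53.7°.

|H| = 0.5925 (-4.5 dB), φ = 53.7°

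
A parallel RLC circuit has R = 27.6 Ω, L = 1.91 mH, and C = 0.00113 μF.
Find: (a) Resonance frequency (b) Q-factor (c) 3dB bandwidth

Step 1 — Resonance: ω₀ = 1/√(LC) = 1/√(0.00191·1.13e-09) = 6.807e+05 rad/s.
Step 2 — f₀ = ω₀/(2π) = 1.083e+05 Hz.
Step 3 — Parallel Q: Q = R/(ω₀L) = 27.6/(6.807e+05·0.00191) = 0.02123.
Step 4 — Bandwidth: Δω = ω₀/Q = 3.206e+07 rad/s; BW = Δω/(2π) = 5.103e+06 Hz.

(a) f₀ = 1.083e+05 Hz  (b) Q = 0.02123  (c) BW = 5.103e+06 Hz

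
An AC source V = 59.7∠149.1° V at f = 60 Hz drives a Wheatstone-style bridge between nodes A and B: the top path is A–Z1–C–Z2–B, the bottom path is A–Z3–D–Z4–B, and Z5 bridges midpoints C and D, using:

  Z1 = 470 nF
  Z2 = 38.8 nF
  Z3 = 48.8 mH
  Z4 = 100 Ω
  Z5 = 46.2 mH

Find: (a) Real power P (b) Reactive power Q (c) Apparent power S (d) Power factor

Step 1 — Angular frequency: ω = 2π·f = 2π·60 = 377 rad/s.
Step 2 — Component impedances:
  Z1: Z = 1/(jωC) = -j/(ω·C) = 0 - j5644 Ω
  Z2: Z = 1/(jωC) = -j/(ω·C) = 0 - j6.837e+04 Ω
  Z3: Z = jωL = j·377·0.0488 = 0 + j18.4 Ω
  Z4: Z = R = 100 Ω
  Z5: Z = jωL = j·377·0.0462 = 0 + j17.42 Ω
Step 3 — Bridge requires nodal analysis (the Z5 bridge couples midpoints C and D, so the two paths cannot be reduced to a simple series/parallel combination). Setting node B to ground and injecting 1 A at node A, the 3-node admittance system at A, C, D solves to V_A = Z_AB = 100 + j18.31 Ω = 101.7∠10.4° Ω.
Step 4 — Source phasor: V = 59.7∠149.1° V = -51.23 + j30.66 V.
Step 5 — Current: I = V / Z = -0.4413 + j0.3874 A = 0.5872∠138.7° A.
Step 6 — Complex power: S = V·I* = 34.48 + j6.315 VA.
Step 7 — Real power: P = Re(S) = 34.48 W.
Step 8 — Reactive power: Q = Im(S) = 6.315 VAR.
Step 9 — Apparent power: |S| = 35.06 VA.
Step 10 — Power factor: PF = P/|S| = 0.9836 (lagging).

(a) P = 34.48 W  (b) Q = 6.315 VAR  (c) S = 35.06 VA  (d) PF = 0.9836 (lagging)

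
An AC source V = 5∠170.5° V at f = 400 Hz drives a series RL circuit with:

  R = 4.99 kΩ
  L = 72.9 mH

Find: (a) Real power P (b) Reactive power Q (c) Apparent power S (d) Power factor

Step 1 — Angular frequency: ω = 2π·f = 2π·400 = 2513 rad/s.
Step 2 — Component impedances:
  R: Z = R = 4990 Ω
  L: Z = jωL = j·2513·0.0729 = 0 + j183.2 Ω
Step 3 — Series combination: Z_total = R + L = 4990 + j183.2 Ω = 4993∠2.1° Ω.
Step 4 — Source phasor: V = 5∠170.5° V = -4.931 + j0.8252 V.
Step 5 — Current: I = V / Z = -0.0009809 + j0.0002014 A = 0.001001∠168.4° A.
Step 6 — Complex power: S = V·I* = 0.005003 + j0.0001837 VA.
Step 7 — Real power: P = Re(S) = 0.005003 W.
Step 8 — Reactive power: Q = Im(S) = 0.0001837 VAR.
Step 9 — Apparent power: |S| = 0.005007 VA.
Step 10 — Power factor: PF = P/|S| = 0.9993 (lagging).

(a) P = 0.005003 W  (b) Q = 0.0001837 VAR  (c) S = 0.005007 VA  (d) PF = 0.9993 (lagging)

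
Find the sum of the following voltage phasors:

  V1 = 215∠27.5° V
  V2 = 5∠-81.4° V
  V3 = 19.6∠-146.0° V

Step 1 — Convert each phasor to rectangular form:
  V1 = 215·(cos(27.5°) + j·sin(27.5°)) = 190.7 + j99.28 V
  V2 = 5·(cos(-81.4°) + j·sin(-81.4°)) = 0.7477 - j4.944 V
  V3 = 19.6·(cos(-146.0°) + j·sin(-146.0°)) = -16.25 - j10.96 V
Step 2 — Sum components: V_total = 175.2 + j83.37 V.
Step 3 — Convert to polar: |V_total| = 194 V, ∠V_total = 25.4°.

V_total = 194∠25.4° V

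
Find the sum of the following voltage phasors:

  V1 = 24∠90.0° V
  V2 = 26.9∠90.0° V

Step 1 — Convert each phasor to rectangular form:
  V1 = 24·(cos(90.0°) + j·sin(90.0°)) = 0 + j24 V
  V2 = 26.9·(cos(90.0°) + j·sin(90.0°)) = 0 + j26.9 V
Step 2 — Sum components: V_total = 0 + j50.9 V.
Step 3 — Convert to polar: |V_total| = 50.9 V, ∠V_total = 90.0°.

V_total = 50.9∠90.0° V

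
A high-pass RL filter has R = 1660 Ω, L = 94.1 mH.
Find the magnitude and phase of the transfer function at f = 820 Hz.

Step 1 — Angular frequency: ω = 2π·820 = 5152 rad/s.
Step 2 — Transfer function: H(jω) = jωL/(R + jωL).
Step 3 — Numerator jωL = j·484.8; denominator R + jωL = 1660 + j484.8.
Step 4 — H = 0.0786 + j0.2691.
Step 5 — Magnitude: |H| = 0.2803 (-11.0 dB); phase: φ = 73.7°.

|H| = 0.2803 (-11.0 dB), φ = 73.7°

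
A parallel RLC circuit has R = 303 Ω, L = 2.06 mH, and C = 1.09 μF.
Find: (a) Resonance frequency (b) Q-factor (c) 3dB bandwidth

Step 1 — Resonance: ω₀ = 1/√(LC) = 1/√(0.00206·1.09e-06) = 2.11e+04 rad/s.
Step 2 — f₀ = ω₀/(2π) = 3359 Hz.
Step 3 — Parallel Q: Q = R/(ω₀L) = 303/(2.11e+04·0.00206) = 6.97.
Step 4 — Bandwidth: Δω = ω₀/Q = 3028 rad/s; BW = Δω/(2π) = 481.9 Hz.

(a) f₀ = 3359 Hz  (b) Q = 6.97  (c) BW = 481.9 Hz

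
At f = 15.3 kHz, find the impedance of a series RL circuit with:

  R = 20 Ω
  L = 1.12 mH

Step 1 — Angular frequency: ω = 2π·f = 2π·1.53e+04 = 9.613e+04 rad/s.
Step 2 — Component impedances:
  R: Z = R = 20 Ω
  L: Z = jωL = j·9.613e+04·0.00112 = 0 + j107.7 Ω
Step 3 — Series combination: Z_total = R + L = 20 + j107.7 Ω = 109.5∠79.5° Ω.

Z = 20 + j107.7 Ω = 109.5∠79.5° Ω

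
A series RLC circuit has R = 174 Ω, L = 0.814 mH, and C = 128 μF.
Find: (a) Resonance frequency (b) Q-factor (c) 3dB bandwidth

Step 1 — Resonance condition Im(Z)=0 gives ω₀ = 1/√(LC).
Step 2 — ω₀ = 1/√(0.000814·0.000128) = 3098 rad/s.
Step 3 — f₀ = ω₀/(2π) = 493.1 Hz.
Step 4 — Series Q: Q = ω₀L/R = 3098·0.000814/174 = 0.01449.
Step 5 — 3dB bandwidth: Δω = ω₀/Q = 2.138e+05 rad/s; BW = Δω/(2π) = 3.402e+04 Hz.

(a) f₀ = 493.1 Hz  (b) Q = 0.01449  (c) BW = 3.402e+04 Hz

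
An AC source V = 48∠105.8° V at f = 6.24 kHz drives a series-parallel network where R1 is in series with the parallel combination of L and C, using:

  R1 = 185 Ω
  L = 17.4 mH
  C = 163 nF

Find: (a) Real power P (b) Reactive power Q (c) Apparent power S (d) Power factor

Step 1 — Angular frequency: ω = 2π·f = 2π·6240 = 3.921e+04 rad/s.
Step 2 — Component impedances:
  R1: Z = R = 185 Ω
  L: Z = jωL = j·3.921e+04·0.0174 = 0 + j682.2 Ω
  C: Z = 1/(jωC) = -j/(ω·C) = 0 - j156.5 Ω
Step 3 — Parallel branch: L || C = 1/(1/L + 1/C) = 0 - j203 Ω.
Step 4 — Series with R1: Z_total = R1 + (L || C) = 185 - j203 Ω = 274.7∠-47.7° Ω.
Step 5 — Source phasor: V = 48∠105.8° V = -13.07 + j46.19 V.
Step 6 — Current: I = V / Z = -0.1563 + j0.07807 A = 0.1747∠153.5° A.
Step 7 — Complex power: S = V·I* = 5.649 - j6.2 VA.
Step 8 — Real power: P = Re(S) = 5.649 W.
Step 9 — Reactive power: Q = Im(S) = -6.2 VAR.
Step 10 — Apparent power: |S| = 8.388 VA.
Step 11 — Power factor: PF = P/|S| = 0.6735 (leading).

(a) P = 5.649 W  (b) Q = -6.2 VAR  (c) S = 8.388 VA  (d) PF = 0.6735 (leading)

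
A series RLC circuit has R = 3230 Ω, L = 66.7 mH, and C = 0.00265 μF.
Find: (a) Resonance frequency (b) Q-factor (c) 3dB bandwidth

Step 1 — Resonance: ω₀ = 1/√(LC) = 1/√(0.0667·2.65e-09) = 7.522e+04 rad/s.
Step 2 — f₀ = ω₀/(2π) = 1.197e+04 Hz.
Step 3 — Series Q: Q = ω₀L/R = 7.522e+04·0.0667/3230 = 1.553.
Step 4 — Bandwidth: Δω = ω₀/Q = 4.843e+04 rad/s; BW = Δω/(2π) = 7707 Hz.

(a) f₀ = 1.197e+04 Hz  (b) Q = 1.553  (c) BW = 7707 Hz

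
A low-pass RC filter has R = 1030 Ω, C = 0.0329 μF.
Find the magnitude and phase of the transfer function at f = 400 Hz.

Step 1 — Angular frequency: ω = 2π·400 = 2513 rad/s.
Step 2 — Transfer function: H(jω) = 1/(1 + jωRC).
Step 3 — Denominator: 1 + jωRC = 1 + j·2513·1030·3.29e-08 = 1 + j0.08517.
Step 4 — H = 0.9928 - j0.08455.
Step 5 — Magnitude: |H| = 0.9964 (-0.0 dB); phase: φ = -4.9°.

|H| = 0.9964 (-0.0 dB), φ = -4.9°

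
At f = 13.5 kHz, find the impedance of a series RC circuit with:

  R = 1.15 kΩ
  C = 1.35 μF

Step 1 — Angular frequency: ω = 2π·f = 2π·1.35e+04 = 8.482e+04 rad/s.
Step 2 — Component impedances:
  R: Z = R = 1150 Ω
  C: Z = 1/(jωC) = -j/(ω·C) = 0 - j8.733 Ω
Step 3 — Series combination: Z_total = R + C = 1150 - j8.733 Ω = 1150∠-0.4° Ω.

Z = 1150 - j8.733 Ω = 1150∠-0.4° Ω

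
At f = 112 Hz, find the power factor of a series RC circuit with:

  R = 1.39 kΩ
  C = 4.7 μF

Step 1 — Angular frequency: ω = 2π·f = 2π·112 = 703.7 rad/s.
Step 2 — Component impedances:
  R: Z = R = 1390 Ω
  C: Z = 1/(jωC) = -j/(ω·C) = 0 - j302.3 Ω
Step 3 — Series combination: Z_total = R + C = 1390 - j302.3 Ω = 1423∠-12.3° Ω.
Step 4 — Power factor: PF = cos(φ) = Re(Z)/|Z| = 1390/1422.5 = 0.9772.
Step 5 — Type: Im(Z) = -302.3 ⇒ leading (phase φ = -12.3°).

PF = 0.9772 (leading, φ = -12.3°)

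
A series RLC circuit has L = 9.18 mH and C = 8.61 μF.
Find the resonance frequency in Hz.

Step 1 — Resonance condition Im(Z)=0 gives ω₀ = 1/√(LC).
Step 2 — ω₀ = 1/√(0.00918·8.61e-06) = 3557 rad/s.
Step 3 — f₀ = ω₀/(2π) = 566.1 Hz.

f₀ = 566.1 Hz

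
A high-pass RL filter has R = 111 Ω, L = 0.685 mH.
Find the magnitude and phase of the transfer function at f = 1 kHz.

Step 1 — Angular frequency: ω = 2π·1000 = 6283 rad/s.
Step 2 — Transfer function: H(jω) = jωL/(R + jωL).
Step 3 — Numerator jωL = j·4.304; denominator R + jωL = 111 + j4.304.
Step 4 — H = 0.001501 + j0.03872.
Step 5 — Magnitude: |H| = 0.03875 (-28.2 dB); phase: φ = 87.8°.

|H| = 0.03875 (-28.2 dB), φ = 87.8°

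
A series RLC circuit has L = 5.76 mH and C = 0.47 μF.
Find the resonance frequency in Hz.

Step 1 — Resonance condition Im(Z)=0 gives ω₀ = 1/√(LC).
Step 2 — ω₀ = 1/√(0.00576·4.7e-07) = 1.922e+04 rad/s.
Step 3 — f₀ = ω₀/(2π) = 3059 Hz.

f₀ = 3059 Hz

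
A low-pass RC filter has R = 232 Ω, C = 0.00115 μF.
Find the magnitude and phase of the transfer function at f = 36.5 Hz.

Step 1 — Angular frequency: ω = 2π·36.5 = 229.3 rad/s.
Step 2 — Transfer function: H(jω) = 1/(1 + jωRC).
Step 3 — Denominator: 1 + jωRC = 1 + j·229.3·232·1.15e-09 = 1 + j6.119e-05.
Step 4 — H = 1 - j6.119e-05.
Step 5 — Magnitude: |H| = 1 (-0.0 dB); phase: φ = -0.0°.

|H| = 1 (-0.0 dB), φ = -0.0°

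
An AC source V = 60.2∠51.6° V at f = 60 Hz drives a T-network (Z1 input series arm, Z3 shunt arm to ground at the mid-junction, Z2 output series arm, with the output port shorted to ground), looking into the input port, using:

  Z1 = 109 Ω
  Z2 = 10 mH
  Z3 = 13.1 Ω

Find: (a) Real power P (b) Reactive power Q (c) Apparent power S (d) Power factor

Step 1 — Angular frequency: ω = 2π·f = 2π·60 = 377 rad/s.
Step 2 — Component impedances:
  Z1: Z = R = 109 Ω
  Z2: Z = jωL = j·377·0.01 = 0 + j3.77 Ω
  Z3: Z = R = 13.1 Ω
Step 3 — With the output port shorted to ground, the output series arm Z2 runs from the junction to ground; the shunt arm Z3 also runs from the junction to ground. They appear in parallel: Z3 || Z2 = 1.002 + j3.482 Ω.
Step 4 — Series with input arm Z1: Z_in = Z1 + (Z3 || Z2) = 110 + j3.482 Ω = 110.1∠1.8° Ω.
Step 5 — Source phasor: V = 60.2∠51.6° V = 37.39 + j47.18 V.
Step 6 — Current: I = V / Z = 0.3532 + j0.4177 A = 0.547∠49.8° A.
Step 7 — Complex power: S = V·I* = 32.91 + j1.042 VA.
Step 8 — Real power: P = Re(S) = 32.91 W.
Step 9 — Reactive power: Q = Im(S) = 1.042 VAR.
Step 10 — Apparent power: |S| = 32.93 VA.
Step 11 — Power factor: PF = P/|S| = 0.9995 (lagging).

(a) P = 32.91 W  (b) Q = 1.042 VAR  (c) S = 32.93 VA  (d) PF = 0.9995 (lagging)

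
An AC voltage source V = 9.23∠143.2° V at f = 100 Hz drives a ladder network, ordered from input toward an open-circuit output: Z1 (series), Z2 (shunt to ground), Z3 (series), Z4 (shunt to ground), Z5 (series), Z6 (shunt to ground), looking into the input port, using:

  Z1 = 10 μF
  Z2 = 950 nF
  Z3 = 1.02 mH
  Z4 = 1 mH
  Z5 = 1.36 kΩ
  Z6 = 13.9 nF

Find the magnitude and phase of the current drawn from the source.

Step 1 — Angular frequency: ω = 2π·f = 2π·100 = 628.3 rad/s.
Step 2 — Component impedances:
  Z1: Z = 1/(jωC) = -j/(ω·C) = 0 - j159.2 Ω
  Z2: Z = 1/(jωC) = -j/(ω·C) = 0 - j1675 Ω
  Z3: Z = jωL = j·628.3·0.00102 = 0 + j0.6409 Ω
  Z4: Z = jωL = j·628.3·0.001 = 0 + j0.6283 Ω
  Z5: Z = R = 1360 Ω
  Z6: Z = 1/(jωC) = -j/(ω·C) = 0 - j1.145e+05 Ω
Step 3 — Ladder network (open output): work backward from the far end, alternating series and parallel combinations. Z_in = 0 - j157.9 Ω = 157.9∠-90.0° Ω.
Step 4 — Source phasor: V = 9.23∠143.2° V = -7.391 + j5.529 V.
Step 5 — Ohm's law: I = V / Z_total = (-7.391 + j5.529) / (0 - j157.9) = -0.03502 - j0.04681 A.
Step 6 — Convert to polar: |I| = 0.05846 A, ∠I = -126.8°.

I = 0.05846∠-126.8° A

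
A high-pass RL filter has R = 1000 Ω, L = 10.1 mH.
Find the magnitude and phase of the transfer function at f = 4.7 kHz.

Step 1 — Angular frequency: ω = 2π·4700 = 2.953e+04 rad/s.
Step 2 — Transfer function: H(jω) = jωL/(R + jωL).
Step 3 — Numerator jωL = j·298.3; denominator R + jωL = 1000 + j298.3.
Step 4 — H = 0.08169 + j0.2739.
Step 5 — Magnitude: |H| = 0.2858 (-10.9 dB); phase: φ = 73.4°.

|H| = 0.2858 (-10.9 dB), φ = 73.4°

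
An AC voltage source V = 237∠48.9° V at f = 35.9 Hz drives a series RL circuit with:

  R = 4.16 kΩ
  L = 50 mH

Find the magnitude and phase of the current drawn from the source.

Step 1 — Angular frequency: ω = 2π·f = 2π·35.9 = 225.6 rad/s.
Step 2 — Component impedances:
  R: Z = R = 4160 Ω
  L: Z = jωL = j·225.6·0.05 = 0 + j11.28 Ω
Step 3 — Series combination: Z_total = R + L = 4160 + j11.28 Ω = 4160∠0.2° Ω.
Step 4 — Source phasor: V = 237∠48.9° V = 155.8 + j178.6 V.
Step 5 — Ohm's law: I = V / Z_total = (155.8 + j178.6) / (4160 + j11.28) = 0.03757 + j0.04283 A.
Step 6 — Convert to polar: |I| = 0.05697 A, ∠I = 48.7°.

I = 0.05697∠48.7° A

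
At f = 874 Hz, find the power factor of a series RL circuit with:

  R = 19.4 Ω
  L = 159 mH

Step 1 — Angular frequency: ω = 2π·f = 2π·874 = 5492 rad/s.
Step 2 — Component impedances:
  R: Z = R = 19.4 Ω
  L: Z = jωL = j·5492·0.159 = 0 + j873.1 Ω
Step 3 — Series combination: Z_total = R + L = 19.4 + j873.1 Ω = 873.4∠88.7° Ω.
Step 4 — Power factor: PF = cos(φ) = Re(Z)/|Z| = 19.4/873.4 = 0.02221.
Step 5 — Type: Im(Z) = 873.1 ⇒ lagging (phase φ = 88.7°).

PF = 0.02221 (lagging, φ = 88.7°)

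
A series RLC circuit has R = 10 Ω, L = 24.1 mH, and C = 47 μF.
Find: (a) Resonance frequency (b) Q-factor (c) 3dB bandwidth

Step 1 — Resonance: ω₀ = 1/√(LC) = 1/√(0.0241·4.7e-05) = 939.6 rad/s.
Step 2 — f₀ = ω₀/(2π) = 149.5 Hz.
Step 3 — Series Q: Q = ω₀L/R = 939.6·0.0241/10 = 2.264.
Step 4 — Bandwidth: Δω = ω₀/Q = 414.9 rad/s; BW = Δω/(2π) = 66.04 Hz.

(a) f₀ = 149.5 Hz  (b) Q = 2.264  (c) BW = 66.04 Hz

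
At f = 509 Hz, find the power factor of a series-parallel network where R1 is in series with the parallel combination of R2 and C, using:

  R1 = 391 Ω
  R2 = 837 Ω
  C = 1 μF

Step 1 — Angular frequency: ω = 2π·f = 2π·509 = 3198 rad/s.
Step 2 — Component impedances:
  R1: Z = R = 391 Ω
  R2: Z = R = 837 Ω
  C: Z = 1/(jωC) = -j/(ω·C) = 0 - j312.7 Ω
Step 3 — Parallel branch: R2 || C = 1/(1/R2 + 1/C) = 102.5 - j274.4 Ω.
Step 4 — Series with R1: Z_total = R1 + (R2 || C) = 493.5 - j274.4 Ω = 564.7∠-29.1° Ω.
Step 5 — Power factor: PF = cos(φ) = Re(Z)/|Z| = 493.5/564.66 = 0.874.
Step 6 — Type: Im(Z) = -274.4 ⇒ leading (phase φ = -29.1°).

PF = 0.874 (leading, φ = -29.1°)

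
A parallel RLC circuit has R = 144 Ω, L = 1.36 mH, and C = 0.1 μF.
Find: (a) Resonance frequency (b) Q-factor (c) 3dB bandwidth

Step 1 — Resonance: ω₀ = 1/√(LC) = 1/√(0.00136·1e-07) = 8.575e+04 rad/s.
Step 2 — f₀ = ω₀/(2π) = 1.365e+04 Hz.
Step 3 — Parallel Q: Q = R/(ω₀L) = 144/(8.575e+04·0.00136) = 1.235.
Step 4 — Bandwidth: Δω = ω₀/Q = 6.944e+04 rad/s; BW = Δω/(2π) = 1.105e+04 Hz.

(a) f₀ = 1.365e+04 Hz  (b) Q = 1.235  (c) BW = 1.105e+04 Hz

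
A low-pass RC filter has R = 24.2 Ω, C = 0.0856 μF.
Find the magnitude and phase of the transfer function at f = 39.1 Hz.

Step 1 — Angular frequency: ω = 2π·39.1 = 245.7 rad/s.
Step 2 — Transfer function: H(jω) = 1/(1 + jωRC).
Step 3 — Denominator: 1 + jωRC = 1 + j·245.7·24.2·8.56e-08 = 1 + j0.0005089.
Step 4 — H = 1 - j0.0005089.
Step 5 — Magnitude: |H| = 1 (-0.0 dB); phase: φ = -0.0°.

|H| = 1 (-0.0 dB), φ = -0.0°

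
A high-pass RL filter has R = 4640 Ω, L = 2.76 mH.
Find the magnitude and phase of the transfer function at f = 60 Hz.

Step 1 — Angular frequency: ω = 2π·60 = 377 rad/s.
Step 2 — Transfer function: H(jω) = jωL/(R + jωL).
Step 3 — Numerator jωL = j·1.04; denominator R + jωL = 4640 + j1.04.
Step 4 — H = 5.029e-08 + j0.0002242.
Step 5 — Magnitude: |H| = 0.0002242 (-73.0 dB); phase: φ = 90.0°.

|H| = 0.0002242 (-73.0 dB), φ = 90.0°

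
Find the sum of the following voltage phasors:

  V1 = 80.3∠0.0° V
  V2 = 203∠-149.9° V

Step 1 — Convert each phasor to rectangular form:
  V1 = 80.3·(cos(0.0°) + j·sin(0.0°)) = 80.3 V
  V2 = 203·(cos(-149.9°) + j·sin(-149.9°)) = -175.6 - j101.8 V
Step 2 — Sum components: V_total = -95.33 - j101.8 V.
Step 3 — Convert to polar: |V_total| = 139.5 V, ∠V_total = -133.1°.

V_total = 139.5∠-133.1° V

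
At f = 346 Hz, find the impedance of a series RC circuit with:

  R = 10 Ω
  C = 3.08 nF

Step 1 — Angular frequency: ω = 2π·f = 2π·346 = 2174 rad/s.
Step 2 — Component impedances:
  R: Z = R = 10 Ω
  C: Z = 1/(jωC) = -j/(ω·C) = 0 - j1.493e+05 Ω
Step 3 — Series combination: Z_total = R + C = 10 - j1.493e+05 Ω = 1.493e+05∠-90.0° Ω.

Z = 10 - j1.493e+05 Ω = 1.493e+05∠-90.0° Ω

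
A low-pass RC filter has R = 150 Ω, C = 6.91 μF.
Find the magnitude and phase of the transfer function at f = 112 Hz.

Step 1 — Angular frequency: ω = 2π·112 = 703.7 rad/s.
Step 2 — Transfer function: H(jω) = 1/(1 + jωRC).
Step 3 — Denominator: 1 + jωRC = 1 + j·703.7·150·6.91e-06 = 1 + j0.7294.
Step 4 — H = 0.6527 - j0.4761.
Step 5 — Magnitude: |H| = 0.8079 (-1.9 dB); phase: φ = -36.1°.

|H| = 0.8079 (-1.9 dB), φ = -36.1°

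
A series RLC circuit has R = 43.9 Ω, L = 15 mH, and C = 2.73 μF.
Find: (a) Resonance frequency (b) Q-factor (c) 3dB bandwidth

Step 1 — Resonance condition Im(Z)=0 gives ω₀ = 1/√(LC).
Step 2 — ω₀ = 1/√(0.015·2.73e-06) = 4942 rad/s.
Step 3 — f₀ = ω₀/(2π) = 786.5 Hz.
Step 4 — Series Q: Q = ω₀L/R = 4942·0.015/43.9 = 1.688.
Step 5 — 3dB bandwidth: Δω = ω₀/Q = 2927 rad/s; BW = Δω/(2π) = 465.8 Hz.

(a) f₀ = 786.5 Hz  (b) Q = 1.688  (c) BW = 465.8 Hz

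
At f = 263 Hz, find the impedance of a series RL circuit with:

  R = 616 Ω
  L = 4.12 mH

Step 1 — Angular frequency: ω = 2π·f = 2π·263 = 1652 rad/s.
Step 2 — Component impedances:
  R: Z = R = 616 Ω
  L: Z = jωL = j·1652·0.00412 = 0 + j6.808 Ω
Step 3 — Series combination: Z_total = R + L = 616 + j6.808 Ω = 616∠0.6° Ω.

Z = 616 + j6.808 Ω = 616∠0.6° Ω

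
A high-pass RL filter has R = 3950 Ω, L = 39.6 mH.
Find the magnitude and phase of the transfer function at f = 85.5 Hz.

Step 1 — Angular frequency: ω = 2π·85.5 = 537.2 rad/s.
Step 2 — Transfer function: H(jω) = jωL/(R + jωL).
Step 3 — Numerator jωL = j·21.27; denominator R + jωL = 3950 + j21.27.
Step 4 — H = 2.901e-05 + j0.005386.
Step 5 — Magnitude: |H| = 0.005386 (-45.4 dB); phase: φ = 89.7°.

|H| = 0.005386 (-45.4 dB), φ = 89.7°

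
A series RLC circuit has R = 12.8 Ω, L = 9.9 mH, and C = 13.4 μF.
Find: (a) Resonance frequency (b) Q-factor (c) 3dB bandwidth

Step 1 — Resonance: ω₀ = 1/√(LC) = 1/√(0.0099·1.34e-05) = 2746 rad/s.
Step 2 — f₀ = ω₀/(2π) = 437 Hz.
Step 3 — Series Q: Q = ω₀L/R = 2746·0.0099/12.8 = 2.124.
Step 4 — Bandwidth: Δω = ω₀/Q = 1293 rad/s; BW = Δω/(2π) = 205.8 Hz.

(a) f₀ = 437 Hz  (b) Q = 2.124  (c) BW = 205.8 Hz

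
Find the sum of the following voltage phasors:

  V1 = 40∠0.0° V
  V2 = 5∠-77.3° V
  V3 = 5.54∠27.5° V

Step 1 — Convert each phasor to rectangular form:
  V1 = 40·(cos(0.0°) + j·sin(0.0°)) = 40 V
  V2 = 5·(cos(-77.3°) + j·sin(-77.3°)) = 1.099 - j4.878 V
  V3 = 5.54·(cos(27.5°) + j·sin(27.5°)) = 4.914 + j2.558 V
Step 2 — Sum components: V_total = 46.01 - j2.32 V.
Step 3 — Convert to polar: |V_total| = 46.07 V, ∠V_total = -2.9°.

V_total = 46.07∠-2.9° V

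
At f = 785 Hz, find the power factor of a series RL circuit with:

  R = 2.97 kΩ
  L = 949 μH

Step 1 — Angular frequency: ω = 2π·f = 2π·785 = 4932 rad/s.
Step 2 — Component impedances:
  R: Z = R = 2970 Ω
  L: Z = jωL = j·4932·0.000949 = 0 + j4.681 Ω
Step 3 — Series combination: Z_total = R + L = 2970 + j4.681 Ω = 2970∠0.1° Ω.
Step 4 — Power factor: PF = cos(φ) = Re(Z)/|Z| = 2970/2970 = 1.
Step 5 — Type: Im(Z) = 4.681 ⇒ lagging (phase φ = 0.1°).

PF = 1 (lagging, φ = 0.1°)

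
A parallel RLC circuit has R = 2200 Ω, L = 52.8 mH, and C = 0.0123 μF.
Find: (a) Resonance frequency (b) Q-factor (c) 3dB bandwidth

Step 1 — Resonance: ω₀ = 1/√(LC) = 1/√(0.0528·1.23e-08) = 3.924e+04 rad/s.
Step 2 — f₀ = ω₀/(2π) = 6245 Hz.
Step 3 — Parallel Q: Q = R/(ω₀L) = 2200/(3.924e+04·0.0528) = 1.062.
Step 4 — Bandwidth: Δω = ω₀/Q = 3.695e+04 rad/s; BW = Δω/(2π) = 5882 Hz.

(a) f₀ = 6245 Hz  (b) Q = 1.062  (c) BW = 5882 Hz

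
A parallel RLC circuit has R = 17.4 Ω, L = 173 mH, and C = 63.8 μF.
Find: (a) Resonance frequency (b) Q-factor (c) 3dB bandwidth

Step 1 — Resonance: ω₀ = 1/√(LC) = 1/√(0.173·6.38e-05) = 301 rad/s.
Step 2 — f₀ = ω₀/(2π) = 47.91 Hz.
Step 3 — Parallel Q: Q = R/(ω₀L) = 17.4/(301·0.173) = 0.3341.
Step 4 — Bandwidth: Δω = ω₀/Q = 900.8 rad/s; BW = Δω/(2π) = 143.4 Hz.

(a) f₀ = 47.91 Hz  (b) Q = 0.3341  (c) BW = 143.4 Hz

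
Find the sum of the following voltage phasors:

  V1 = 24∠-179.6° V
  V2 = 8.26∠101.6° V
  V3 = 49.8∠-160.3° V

Step 1 — Convert each phasor to rectangular form:
  V1 = 24·(cos(-179.6°) + j·sin(-179.6°)) = -24 - j0.1676 V
  V2 = 8.26·(cos(101.6°) + j·sin(101.6°)) = -1.661 + j8.091 V
  V3 = 49.8·(cos(-160.3°) + j·sin(-160.3°)) = -46.89 - j16.79 V
Step 2 — Sum components: V_total = -72.55 - j8.864 V.
Step 3 — Convert to polar: |V_total| = 73.09 V, ∠V_total = -173.0°.

V_total = 73.09∠-173.0° V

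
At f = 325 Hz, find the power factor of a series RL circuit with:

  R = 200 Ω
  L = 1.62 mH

Step 1 — Angular frequency: ω = 2π·f = 2π·325 = 2042 rad/s.
Step 2 — Component impedances:
  R: Z = R = 200 Ω
  L: Z = jωL = j·2042·0.00162 = 0 + j3.308 Ω
Step 3 — Series combination: Z_total = R + L = 200 + j3.308 Ω = 200∠0.9° Ω.
Step 4 — Power factor: PF = cos(φ) = Re(Z)/|Z| = 200/200.03 = 0.9999.
Step 5 — Type: Im(Z) = 3.308 ⇒ lagging (phase φ = 0.9°).

PF = 0.9999 (lagging, φ = 0.9°)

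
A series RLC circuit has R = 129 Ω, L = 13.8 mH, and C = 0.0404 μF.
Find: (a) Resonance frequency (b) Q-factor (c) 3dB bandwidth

Step 1 — Resonance: ω₀ = 1/√(LC) = 1/√(0.0138·4.04e-08) = 4.235e+04 rad/s.
Step 2 — f₀ = ω₀/(2π) = 6740 Hz.
Step 3 — Series Q: Q = ω₀L/R = 4.235e+04·0.0138/129 = 4.531.
Step 4 — Bandwidth: Δω = ω₀/Q = 9348 rad/s; BW = Δω/(2π) = 1488 Hz.

(a) f₀ = 6740 Hz  (b) Q = 4.531  (c) BW = 1488 Hz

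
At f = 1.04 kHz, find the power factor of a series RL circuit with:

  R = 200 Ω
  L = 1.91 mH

Step 1 — Angular frequency: ω = 2π·f = 2π·1040 = 6535 rad/s.
Step 2 — Component impedances:
  R: Z = R = 200 Ω
  L: Z = jωL = j·6535·0.00191 = 0 + j12.48 Ω
Step 3 — Series combination: Z_total = R + L = 200 + j12.48 Ω = 200.4∠3.6° Ω.
Step 4 — Power factor: PF = cos(φ) = Re(Z)/|Z| = 200/200.39 = 0.9981.
Step 5 — Type: Im(Z) = 12.48 ⇒ lagging (phase φ = 3.6°).

PF = 0.9981 (lagging, φ = 3.6°)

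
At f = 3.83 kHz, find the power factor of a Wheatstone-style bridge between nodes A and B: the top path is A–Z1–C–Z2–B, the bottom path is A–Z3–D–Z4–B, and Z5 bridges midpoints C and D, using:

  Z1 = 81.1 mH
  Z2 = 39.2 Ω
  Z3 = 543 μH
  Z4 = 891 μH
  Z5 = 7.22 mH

Step 1 — Angular frequency: ω = 2π·f = 2π·3830 = 2.406e+04 rad/s.
Step 2 — Component impedances:
  Z1: Z = jωL = j·2.406e+04·0.0811 = 0 + j1952 Ω
  Z2: Z = R = 39.2 Ω
  Z3: Z = jωL = j·2.406e+04·0.000543 = 0 + j13.07 Ω
  Z4: Z = jωL = j·2.406e+04·0.000891 = 0 + j21.44 Ω
  Z5: Z = jωL = j·2.406e+04·0.00722 = 0 + j173.7 Ω
Step 3 — Bridge requires nodal analysis (the Z5 bridge couples midpoints C and D, so the two paths cannot be reduced to a simple series/parallel combination). Setting node B to ground and injecting 1 A at node A, the 3-node admittance system at A, C, D solves to V_A = Z_AB = 0.5783 + j31.76 Ω = 31.76∠89.0° Ω.
Step 4 — Power factor: PF = cos(φ) = Re(Z)/|Z| = 0.5783/31.76 = 0.01821.
Step 5 — Type: Im(Z) = 31.76 ⇒ lagging (phase φ = 89.0°).

PF = 0.01821 (lagging, φ = 89.0°)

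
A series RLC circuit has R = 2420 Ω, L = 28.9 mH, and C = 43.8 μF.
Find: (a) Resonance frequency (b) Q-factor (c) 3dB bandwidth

Step 1 — Resonance: ω₀ = 1/√(LC) = 1/√(0.0289·4.38e-05) = 888.8 rad/s.
Step 2 — f₀ = ω₀/(2π) = 141.5 Hz.
Step 3 — Series Q: Q = ω₀L/R = 888.8·0.0289/2420 = 0.01061.
Step 4 — Bandwidth: Δω = ω₀/Q = 8.374e+04 rad/s; BW = Δω/(2π) = 1.333e+04 Hz.

(a) f₀ = 141.5 Hz  (b) Q = 0.01061  (c) BW = 1.333e+04 Hz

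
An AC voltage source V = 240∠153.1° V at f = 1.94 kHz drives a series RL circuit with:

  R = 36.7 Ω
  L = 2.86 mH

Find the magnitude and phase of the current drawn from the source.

Step 1 — Angular frequency: ω = 2π·f = 2π·1940 = 1.219e+04 rad/s.
Step 2 — Component impedances:
  R: Z = R = 36.7 Ω
  L: Z = jωL = j·1.219e+04·0.00286 = 0 + j34.86 Ω
Step 3 — Series combination: Z_total = R + L = 36.7 + j34.86 Ω = 50.62∠43.5° Ω.
Step 4 — Source phasor: V = 240∠153.1° V = -214 + j108.6 V.
Step 5 — Ohm's law: I = V / Z_total = (-214 + j108.6) / (36.7 + j34.86) = -1.588 + j4.467 A.
Step 6 — Convert to polar: |I| = 4.741 A, ∠I = 109.6°.

I = 4.741∠109.6° A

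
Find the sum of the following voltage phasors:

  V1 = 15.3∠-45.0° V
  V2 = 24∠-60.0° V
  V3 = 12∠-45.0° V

Step 1 — Convert each phasor to rectangular form:
  V1 = 15.3·(cos(-45.0°) + j·sin(-45.0°)) = 10.82 - j10.82 V
  V2 = 24·(cos(-60.0°) + j·sin(-60.0°)) = 12 - j20.78 V
  V3 = 12·(cos(-45.0°) + j·sin(-45.0°)) = 8.485 - j8.485 V
Step 2 — Sum components: V_total = 31.3 - j40.09 V.
Step 3 — Convert to polar: |V_total| = 50.86 V, ∠V_total = -52.0°.

V_total = 50.86∠-52.0° V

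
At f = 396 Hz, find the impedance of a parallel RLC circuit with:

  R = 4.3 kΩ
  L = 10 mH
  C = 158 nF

Step 1 — Angular frequency: ω = 2π·f = 2π·396 = 2488 rad/s.
Step 2 — Component impedances:
  R: Z = R = 4300 Ω
  L: Z = jωL = j·2488·0.01 = 0 + j24.88 Ω
  C: Z = 1/(jωC) = -j/(ω·C) = 0 - j2544 Ω
Step 3 — Parallel combination: 1/Z_total = 1/R + 1/L + 1/C; Z_total = 0.1468 + j25.13 Ω = 25.13∠89.7° Ω.

Z = 0.1468 + j25.13 Ω = 25.13∠89.7° Ω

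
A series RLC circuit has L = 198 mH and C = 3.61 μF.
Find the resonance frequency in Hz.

Step 1 — Resonance condition Im(Z)=0 gives ω₀ = 1/√(LC).
Step 2 — ω₀ = 1/√(0.198·3.61e-06) = 1183 rad/s.
Step 3 — f₀ = ω₀/(2π) = 188.2 Hz.

f₀ = 188.2 Hz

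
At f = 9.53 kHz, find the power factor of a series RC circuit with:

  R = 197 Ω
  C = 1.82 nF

Step 1 — Angular frequency: ω = 2π·f = 2π·9530 = 5.988e+04 rad/s.
Step 2 — Component impedances:
  R: Z = R = 197 Ω
  C: Z = 1/(jωC) = -j/(ω·C) = 0 - j9176 Ω
Step 3 — Series combination: Z_total = R + C = 197 - j9176 Ω = 9178∠-88.8° Ω.
Step 4 — Power factor: PF = cos(φ) = Re(Z)/|Z| = 197/9178 = 0.02146.
Step 5 — Type: Im(Z) = -9176 ⇒ leading (phase φ = -88.8°).

PF = 0.02146 (leading, φ = -88.8°)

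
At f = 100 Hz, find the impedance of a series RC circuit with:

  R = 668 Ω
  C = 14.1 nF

Step 1 — Angular frequency: ω = 2π·f = 2π·100 = 628.3 rad/s.
Step 2 — Component impedances:
  R: Z = R = 668 Ω
  C: Z = 1/(jωC) = -j/(ω·C) = 0 - j1.129e+05 Ω
Step 3 — Series combination: Z_total = R + C = 668 - j1.129e+05 Ω = 1.129e+05∠-89.7° Ω.

Z = 668 - j1.129e+05 Ω = 1.129e+05∠-89.7° Ω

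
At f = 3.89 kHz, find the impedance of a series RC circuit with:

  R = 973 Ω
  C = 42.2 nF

Step 1 — Angular frequency: ω = 2π·f = 2π·3890 = 2.444e+04 rad/s.
Step 2 — Component impedances:
  R: Z = R = 973 Ω
  C: Z = 1/(jωC) = -j/(ω·C) = 0 - j969.5 Ω
Step 3 — Series combination: Z_total = R + C = 973 - j969.5 Ω = 1374∠-44.9° Ω.

Z = 973 - j969.5 Ω = 1374∠-44.9° Ω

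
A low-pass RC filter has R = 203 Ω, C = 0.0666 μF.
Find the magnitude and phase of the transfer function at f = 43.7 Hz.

Step 1 — Angular frequency: ω = 2π·43.7 = 274.6 rad/s.
Step 2 — Transfer function: H(jω) = 1/(1 + jωRC).
Step 3 — Denominator: 1 + jωRC = 1 + j·274.6·203·6.66e-08 = 1 + j0.003712.
Step 4 — H = 1 - j0.003712.
Step 5 — Magnitude: |H| = 1 (-0.0 dB); phase: φ = -0.2°.

|H| = 1 (-0.0 dB), φ = -0.2°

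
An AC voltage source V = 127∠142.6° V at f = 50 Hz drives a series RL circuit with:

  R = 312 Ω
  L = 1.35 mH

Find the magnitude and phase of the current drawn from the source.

Step 1 — Angular frequency: ω = 2π·f = 2π·50 = 314.2 rad/s.
Step 2 — Component impedances:
  R: Z = R = 312 Ω
  L: Z = jωL = j·314.2·0.00135 = 0 + j0.4241 Ω
Step 3 — Series combination: Z_total = R + L = 312 + j0.4241 Ω = 312∠0.1° Ω.
Step 4 — Source phasor: V = 127∠142.6° V = -100.9 + j77.14 V.
Step 5 — Ohm's law: I = V / Z_total = (-100.9 + j77.14) / (312 + j0.4241) = -0.323 + j0.2477 A.
Step 6 — Convert to polar: |I| = 0.4071 A, ∠I = 142.5°.

I = 0.4071∠142.5° A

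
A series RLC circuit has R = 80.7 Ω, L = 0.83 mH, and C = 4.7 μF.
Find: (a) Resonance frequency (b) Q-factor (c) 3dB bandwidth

Step 1 — Resonance: ω₀ = 1/√(LC) = 1/√(0.00083·4.7e-06) = 1.601e+04 rad/s.
Step 2 — f₀ = ω₀/(2π) = 2548 Hz.
Step 3 — Series Q: Q = ω₀L/R = 1.601e+04·0.00083/80.7 = 0.1647.
Step 4 — Bandwidth: Δω = ω₀/Q = 9.723e+04 rad/s; BW = Δω/(2π) = 1.547e+04 Hz.

(a) f₀ = 2548 Hz  (b) Q = 0.1647  (c) BW = 1.547e+04 Hz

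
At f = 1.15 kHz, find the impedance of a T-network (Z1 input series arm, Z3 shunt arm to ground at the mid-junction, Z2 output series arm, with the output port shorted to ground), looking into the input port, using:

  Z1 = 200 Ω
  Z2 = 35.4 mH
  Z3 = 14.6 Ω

Step 1 — Angular frequency: ω = 2π·f = 2π·1150 = 7226 rad/s.
Step 2 — Component impedances:
  Z1: Z = R = 200 Ω
  Z2: Z = jωL = j·7226·0.0354 = 0 + j255.8 Ω
  Z3: Z = R = 14.6 Ω
Step 3 — With the output port shorted to ground, the output series arm Z2 runs from the junction to ground; the shunt arm Z3 also runs from the junction to ground. They appear in parallel: Z3 || Z2 = 14.55 + j0.8306 Ω.
Step 4 — Series with input arm Z1: Z_in = Z1 + (Z3 || Z2) = 214.6 + j0.8306 Ω = 214.6∠0.2° Ω.

Z = 214.6 + j0.8306 Ω = 214.6∠0.2° Ω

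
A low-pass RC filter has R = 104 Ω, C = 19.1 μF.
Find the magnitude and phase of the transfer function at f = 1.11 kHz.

Step 1 — Angular frequency: ω = 2π·1110 = 6974 rad/s.
Step 2 — Transfer function: H(jω) = 1/(1 + jωRC).
Step 3 — Denominator: 1 + jωRC = 1 + j·6974·104·1.91e-05 = 1 + j13.85.
Step 4 — H = 0.005183 - j0.07181.
Step 5 — Magnitude: |H| = 0.07199 (-22.9 dB); phase: φ = -85.9°.

|H| = 0.07199 (-22.9 dB), φ = -85.9°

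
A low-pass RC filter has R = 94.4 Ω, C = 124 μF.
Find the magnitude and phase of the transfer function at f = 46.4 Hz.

Step 1 — Angular frequency: ω = 2π·46.4 = 291.5 rad/s.
Step 2 — Transfer function: H(jω) = 1/(1 + jωRC).
Step 3 — Denominator: 1 + jωRC = 1 + j·291.5·94.4·0.000124 = 1 + j3.413.
Step 4 — H = 0.07908 - j0.2699.
Step 5 — Magnitude: |H| = 0.2812 (-11.0 dB); phase: φ = -73.7°.

|H| = 0.2812 (-11.0 dB), φ = -73.7°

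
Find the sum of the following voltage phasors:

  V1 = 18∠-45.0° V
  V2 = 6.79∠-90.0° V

Step 1 — Convert each phasor to rectangular form:
  V1 = 18·(cos(-45.0°) + j·sin(-45.0°)) = 12.73 - j12.73 V
  V2 = 6.79·(cos(-90.0°) + j·sin(-90.0°)) = 0 - j6.79 V
Step 2 — Sum components: V_total = 12.73 - j19.52 V.
Step 3 — Convert to polar: |V_total| = 23.3 V, ∠V_total = -56.9°.

V_total = 23.3∠-56.9° V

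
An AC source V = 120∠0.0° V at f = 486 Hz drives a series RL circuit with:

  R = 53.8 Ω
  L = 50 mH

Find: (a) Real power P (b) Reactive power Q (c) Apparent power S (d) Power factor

Step 1 — Angular frequency: ω = 2π·f = 2π·486 = 3054 rad/s.
Step 2 — Component impedances:
  R: Z = R = 53.8 Ω
  L: Z = jωL = j·3054·0.05 = 0 + j152.7 Ω
Step 3 — Series combination: Z_total = R + L = 53.8 + j152.7 Ω = 161.9∠70.6° Ω.
Step 4 — Source phasor: V = 120∠0.0° V = 120 V.
Step 5 — Current: I = V / Z = 0.2464 - j0.6991 A = 0.7413∠-70.6° A.
Step 6 — Complex power: S = V·I* = 29.56 + j83.9 VA.
Step 7 — Real power: P = Re(S) = 29.56 W.
Step 8 — Reactive power: Q = Im(S) = 83.9 VAR.
Step 9 — Apparent power: |S| = 88.95 VA.
Step 10 — Power factor: PF = P/|S| = 0.3323 (lagging).

(a) P = 29.56 W  (b) Q = 83.9 VAR  (c) S = 88.95 VA  (d) PF = 0.3323 (lagging)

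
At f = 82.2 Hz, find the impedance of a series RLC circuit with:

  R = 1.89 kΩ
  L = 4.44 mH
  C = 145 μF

Step 1 — Angular frequency: ω = 2π·f = 2π·82.2 = 516.5 rad/s.
Step 2 — Component impedances:
  R: Z = R = 1890 Ω
  L: Z = jωL = j·516.5·0.00444 = 0 + j2.293 Ω
  C: Z = 1/(jωC) = -j/(ω·C) = 0 - j13.35 Ω
Step 3 — Series combination: Z_total = R + L + C = 1890 - j11.06 Ω = 1890∠-0.3° Ω.

Z = 1890 - j11.06 Ω = 1890∠-0.3° Ω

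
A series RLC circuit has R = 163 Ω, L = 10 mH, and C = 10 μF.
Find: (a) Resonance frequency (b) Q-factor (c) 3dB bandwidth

Step 1 — Resonance: ω₀ = 1/√(LC) = 1/√(0.01·1e-05) = 3162 rad/s.
Step 2 — f₀ = ω₀/(2π) = 503.3 Hz.
Step 3 — Series Q: Q = ω₀L/R = 3162·0.01/163 = 0.194.
Step 4 — Bandwidth: Δω = ω₀/Q = 1.63e+04 rad/s; BW = Δω/(2π) = 2594 Hz.

(a) f₀ = 503.3 Hz  (b) Q = 0.194  (c) BW = 2594 Hz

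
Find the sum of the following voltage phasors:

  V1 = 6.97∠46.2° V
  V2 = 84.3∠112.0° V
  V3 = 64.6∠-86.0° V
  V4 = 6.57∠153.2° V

Step 1 — Convert each phasor to rectangular form:
  V1 = 6.97·(cos(46.2°) + j·sin(46.2°)) = 4.824 + j5.031 V
  V2 = 84.3·(cos(112.0°) + j·sin(112.0°)) = -31.58 + j78.16 V
  V3 = 64.6·(cos(-86.0°) + j·sin(-86.0°)) = 4.506 - j64.44 V
  V4 = 6.57·(cos(153.2°) + j·sin(153.2°)) = -5.864 + j2.962 V
Step 2 — Sum components: V_total = -28.11 + j21.71 V.
Step 3 — Convert to polar: |V_total| = 35.52 V, ∠V_total = 142.3°.

V_total = 35.52∠142.3° V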